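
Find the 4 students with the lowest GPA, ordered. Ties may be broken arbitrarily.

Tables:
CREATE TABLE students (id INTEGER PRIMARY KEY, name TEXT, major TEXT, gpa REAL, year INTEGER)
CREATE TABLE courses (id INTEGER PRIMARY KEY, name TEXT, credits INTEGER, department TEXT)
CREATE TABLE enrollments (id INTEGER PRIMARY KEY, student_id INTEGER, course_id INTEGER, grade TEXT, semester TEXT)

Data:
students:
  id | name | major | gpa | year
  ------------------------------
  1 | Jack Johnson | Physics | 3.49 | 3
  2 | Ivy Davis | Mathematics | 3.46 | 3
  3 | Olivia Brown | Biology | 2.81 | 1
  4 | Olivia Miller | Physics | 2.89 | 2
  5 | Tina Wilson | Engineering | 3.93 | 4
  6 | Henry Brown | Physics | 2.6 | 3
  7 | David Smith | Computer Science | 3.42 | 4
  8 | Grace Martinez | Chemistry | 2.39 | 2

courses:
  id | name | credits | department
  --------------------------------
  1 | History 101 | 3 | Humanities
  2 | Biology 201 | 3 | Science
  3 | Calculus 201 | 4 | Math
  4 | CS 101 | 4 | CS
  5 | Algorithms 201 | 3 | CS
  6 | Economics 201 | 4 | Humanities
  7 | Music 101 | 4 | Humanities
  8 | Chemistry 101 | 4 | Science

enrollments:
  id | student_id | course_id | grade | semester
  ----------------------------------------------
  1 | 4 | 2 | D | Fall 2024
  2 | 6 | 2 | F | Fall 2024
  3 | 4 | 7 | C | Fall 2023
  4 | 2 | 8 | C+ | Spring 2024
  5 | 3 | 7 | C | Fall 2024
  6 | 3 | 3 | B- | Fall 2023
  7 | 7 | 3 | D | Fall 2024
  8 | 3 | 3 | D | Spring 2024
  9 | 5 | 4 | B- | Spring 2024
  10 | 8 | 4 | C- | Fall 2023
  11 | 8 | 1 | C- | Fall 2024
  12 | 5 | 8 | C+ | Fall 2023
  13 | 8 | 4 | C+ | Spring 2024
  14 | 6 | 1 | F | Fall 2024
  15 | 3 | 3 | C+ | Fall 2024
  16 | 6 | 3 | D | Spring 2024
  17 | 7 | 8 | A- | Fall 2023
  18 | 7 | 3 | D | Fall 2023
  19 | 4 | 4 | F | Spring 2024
SELECT name, gpa FROM students ORDER BY gpa ASC LIMIT 4

Execution result:
name | gpa
Grace Martinez | 2.39
Henry Brown | 2.60
Olivia Brown | 2.81
Olivia Miller | 2.89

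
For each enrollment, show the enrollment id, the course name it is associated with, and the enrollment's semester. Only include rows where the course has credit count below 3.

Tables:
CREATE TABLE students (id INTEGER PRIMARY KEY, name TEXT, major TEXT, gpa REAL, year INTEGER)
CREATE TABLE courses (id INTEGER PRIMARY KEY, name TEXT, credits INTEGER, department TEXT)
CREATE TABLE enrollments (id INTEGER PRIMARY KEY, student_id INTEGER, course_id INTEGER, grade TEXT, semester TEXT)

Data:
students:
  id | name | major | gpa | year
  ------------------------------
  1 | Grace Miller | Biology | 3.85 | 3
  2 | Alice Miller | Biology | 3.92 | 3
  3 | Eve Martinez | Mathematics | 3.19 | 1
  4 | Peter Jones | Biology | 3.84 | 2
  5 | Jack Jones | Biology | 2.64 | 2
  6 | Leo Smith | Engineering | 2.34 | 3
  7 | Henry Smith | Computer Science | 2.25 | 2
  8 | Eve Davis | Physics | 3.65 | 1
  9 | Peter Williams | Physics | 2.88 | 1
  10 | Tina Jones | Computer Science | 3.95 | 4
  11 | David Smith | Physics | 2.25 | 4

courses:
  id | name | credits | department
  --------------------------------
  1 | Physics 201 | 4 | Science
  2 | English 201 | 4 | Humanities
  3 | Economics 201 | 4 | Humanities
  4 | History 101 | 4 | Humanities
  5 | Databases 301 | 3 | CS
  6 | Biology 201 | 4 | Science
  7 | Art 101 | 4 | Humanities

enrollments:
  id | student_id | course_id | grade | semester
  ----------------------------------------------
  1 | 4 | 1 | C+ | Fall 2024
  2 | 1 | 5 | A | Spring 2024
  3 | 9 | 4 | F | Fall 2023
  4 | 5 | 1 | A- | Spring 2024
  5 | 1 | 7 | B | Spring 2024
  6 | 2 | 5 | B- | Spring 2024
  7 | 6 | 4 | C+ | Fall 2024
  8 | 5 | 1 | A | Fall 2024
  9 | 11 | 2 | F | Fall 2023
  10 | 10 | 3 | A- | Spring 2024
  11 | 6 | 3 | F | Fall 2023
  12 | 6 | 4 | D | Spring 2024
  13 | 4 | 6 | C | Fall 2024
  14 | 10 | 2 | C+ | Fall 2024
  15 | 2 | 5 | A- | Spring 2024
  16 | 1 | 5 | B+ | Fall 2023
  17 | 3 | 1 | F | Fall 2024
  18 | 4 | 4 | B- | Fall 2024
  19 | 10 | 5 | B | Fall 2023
SELECT c.id, p.name AS course, c.semester FROM enrollments c JOIN courses p ON c.course_id = p.id WHERE p.credits < 3

Execution result:
(no rows)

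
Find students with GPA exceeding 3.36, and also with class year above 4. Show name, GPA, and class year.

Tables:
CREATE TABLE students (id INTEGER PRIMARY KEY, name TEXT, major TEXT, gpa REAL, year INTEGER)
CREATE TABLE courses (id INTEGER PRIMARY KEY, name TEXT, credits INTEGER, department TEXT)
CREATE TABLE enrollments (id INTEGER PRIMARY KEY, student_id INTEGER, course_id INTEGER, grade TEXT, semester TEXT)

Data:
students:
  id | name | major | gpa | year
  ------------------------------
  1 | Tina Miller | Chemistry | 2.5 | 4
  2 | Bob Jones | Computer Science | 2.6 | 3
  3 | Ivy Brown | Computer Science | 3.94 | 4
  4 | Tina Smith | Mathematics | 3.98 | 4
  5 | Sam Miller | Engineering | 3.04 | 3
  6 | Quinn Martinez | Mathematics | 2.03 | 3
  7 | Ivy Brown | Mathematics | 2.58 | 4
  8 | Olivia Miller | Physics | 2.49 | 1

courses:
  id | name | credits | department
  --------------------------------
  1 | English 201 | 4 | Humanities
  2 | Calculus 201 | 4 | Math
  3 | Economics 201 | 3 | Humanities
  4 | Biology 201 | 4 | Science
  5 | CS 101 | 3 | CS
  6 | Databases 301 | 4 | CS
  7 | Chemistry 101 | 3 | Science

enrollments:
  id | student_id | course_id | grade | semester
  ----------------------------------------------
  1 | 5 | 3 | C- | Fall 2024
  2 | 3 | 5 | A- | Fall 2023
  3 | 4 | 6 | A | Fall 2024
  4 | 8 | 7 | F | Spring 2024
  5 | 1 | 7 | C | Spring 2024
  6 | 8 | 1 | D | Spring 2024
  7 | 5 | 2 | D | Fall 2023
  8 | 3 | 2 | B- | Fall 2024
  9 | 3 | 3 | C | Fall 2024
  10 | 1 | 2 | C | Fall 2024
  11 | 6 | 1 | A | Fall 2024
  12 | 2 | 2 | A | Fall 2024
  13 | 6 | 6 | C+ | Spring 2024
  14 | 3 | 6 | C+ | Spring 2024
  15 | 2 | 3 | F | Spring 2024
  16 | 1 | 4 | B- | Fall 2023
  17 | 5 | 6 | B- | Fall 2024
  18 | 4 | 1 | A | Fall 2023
SELECT name, gpa, year FROM students WHERE gpa > 3.36 AND year > 4

Execution result:
(no rows)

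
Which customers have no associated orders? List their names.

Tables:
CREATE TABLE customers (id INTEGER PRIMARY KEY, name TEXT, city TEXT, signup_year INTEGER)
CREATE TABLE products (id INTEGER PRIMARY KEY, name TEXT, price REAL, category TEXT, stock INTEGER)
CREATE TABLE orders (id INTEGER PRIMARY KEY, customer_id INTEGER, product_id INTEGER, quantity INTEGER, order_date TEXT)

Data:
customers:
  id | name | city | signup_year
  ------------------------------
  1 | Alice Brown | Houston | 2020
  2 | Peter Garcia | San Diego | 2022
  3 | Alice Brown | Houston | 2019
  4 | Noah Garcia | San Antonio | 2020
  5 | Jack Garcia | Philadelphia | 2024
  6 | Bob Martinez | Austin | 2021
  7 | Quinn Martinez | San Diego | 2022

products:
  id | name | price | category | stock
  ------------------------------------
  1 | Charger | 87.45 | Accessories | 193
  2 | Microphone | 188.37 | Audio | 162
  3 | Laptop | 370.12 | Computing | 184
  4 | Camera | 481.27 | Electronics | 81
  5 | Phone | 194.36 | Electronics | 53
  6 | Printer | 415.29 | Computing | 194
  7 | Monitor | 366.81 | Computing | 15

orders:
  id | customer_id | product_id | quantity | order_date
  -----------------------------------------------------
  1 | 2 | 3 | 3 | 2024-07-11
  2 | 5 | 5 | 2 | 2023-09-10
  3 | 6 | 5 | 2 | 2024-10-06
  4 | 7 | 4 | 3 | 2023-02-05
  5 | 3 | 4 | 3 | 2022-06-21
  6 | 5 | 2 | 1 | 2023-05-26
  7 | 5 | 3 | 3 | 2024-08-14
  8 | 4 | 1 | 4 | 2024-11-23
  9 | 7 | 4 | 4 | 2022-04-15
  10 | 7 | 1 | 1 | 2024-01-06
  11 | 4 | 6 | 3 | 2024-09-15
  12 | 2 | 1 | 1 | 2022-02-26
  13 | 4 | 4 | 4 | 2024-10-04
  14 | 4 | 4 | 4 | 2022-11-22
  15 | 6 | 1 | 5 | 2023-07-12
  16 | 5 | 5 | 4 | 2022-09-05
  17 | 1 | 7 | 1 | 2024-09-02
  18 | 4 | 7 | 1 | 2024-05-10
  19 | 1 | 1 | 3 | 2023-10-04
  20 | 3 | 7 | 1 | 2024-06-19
SELECT p.name FROM customers p LEFT JOIN orders c ON c.customer_id = p.id WHERE c.id IS NULL

Execution result:
(no rows)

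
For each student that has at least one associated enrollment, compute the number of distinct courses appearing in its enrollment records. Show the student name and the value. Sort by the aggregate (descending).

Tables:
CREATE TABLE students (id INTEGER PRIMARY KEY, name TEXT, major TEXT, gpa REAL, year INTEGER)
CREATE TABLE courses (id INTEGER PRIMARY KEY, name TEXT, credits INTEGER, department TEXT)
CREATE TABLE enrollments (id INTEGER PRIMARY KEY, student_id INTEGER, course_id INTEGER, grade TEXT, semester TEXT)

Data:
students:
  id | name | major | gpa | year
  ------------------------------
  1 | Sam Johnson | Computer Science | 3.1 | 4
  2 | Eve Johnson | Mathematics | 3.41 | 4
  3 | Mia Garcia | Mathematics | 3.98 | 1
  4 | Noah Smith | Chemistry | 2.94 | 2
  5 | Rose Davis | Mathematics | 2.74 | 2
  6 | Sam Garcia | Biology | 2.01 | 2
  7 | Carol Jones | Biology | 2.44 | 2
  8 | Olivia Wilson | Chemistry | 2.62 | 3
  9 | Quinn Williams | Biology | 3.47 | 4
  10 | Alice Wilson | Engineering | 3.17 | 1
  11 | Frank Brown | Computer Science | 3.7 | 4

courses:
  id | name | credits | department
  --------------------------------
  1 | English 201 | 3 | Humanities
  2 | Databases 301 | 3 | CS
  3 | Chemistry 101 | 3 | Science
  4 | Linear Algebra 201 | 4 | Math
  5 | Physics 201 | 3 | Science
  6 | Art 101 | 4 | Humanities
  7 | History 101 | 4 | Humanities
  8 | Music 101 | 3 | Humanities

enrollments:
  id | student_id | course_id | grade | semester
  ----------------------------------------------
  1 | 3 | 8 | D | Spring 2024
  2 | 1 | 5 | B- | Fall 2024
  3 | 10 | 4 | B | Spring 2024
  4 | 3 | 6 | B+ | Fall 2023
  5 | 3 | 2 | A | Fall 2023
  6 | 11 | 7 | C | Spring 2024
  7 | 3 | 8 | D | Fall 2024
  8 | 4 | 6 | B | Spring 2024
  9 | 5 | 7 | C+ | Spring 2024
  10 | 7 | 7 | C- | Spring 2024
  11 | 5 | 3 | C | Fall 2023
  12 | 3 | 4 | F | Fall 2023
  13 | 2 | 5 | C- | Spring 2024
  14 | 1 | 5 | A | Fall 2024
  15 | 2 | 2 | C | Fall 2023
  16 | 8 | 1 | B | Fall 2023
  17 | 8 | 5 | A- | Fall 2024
SELECT p.name, COUNT(DISTINCT c.course_id) AS distinct_course_count FROM enrollments c JOIN students p ON c.student_id = p.id GROUP BY p.id, p.name ORDER BY distinct_course_count DESC

Execution result:
name | distinct_course_count
Mia Garcia | 4
Eve Johnson | 2
Rose Davis | 2
Olivia Wilson | 2
Sam Johnson | 1
Noah Smith | 1
Carol Jones | 1
Alice Wilson | 1
Frank Brown | 1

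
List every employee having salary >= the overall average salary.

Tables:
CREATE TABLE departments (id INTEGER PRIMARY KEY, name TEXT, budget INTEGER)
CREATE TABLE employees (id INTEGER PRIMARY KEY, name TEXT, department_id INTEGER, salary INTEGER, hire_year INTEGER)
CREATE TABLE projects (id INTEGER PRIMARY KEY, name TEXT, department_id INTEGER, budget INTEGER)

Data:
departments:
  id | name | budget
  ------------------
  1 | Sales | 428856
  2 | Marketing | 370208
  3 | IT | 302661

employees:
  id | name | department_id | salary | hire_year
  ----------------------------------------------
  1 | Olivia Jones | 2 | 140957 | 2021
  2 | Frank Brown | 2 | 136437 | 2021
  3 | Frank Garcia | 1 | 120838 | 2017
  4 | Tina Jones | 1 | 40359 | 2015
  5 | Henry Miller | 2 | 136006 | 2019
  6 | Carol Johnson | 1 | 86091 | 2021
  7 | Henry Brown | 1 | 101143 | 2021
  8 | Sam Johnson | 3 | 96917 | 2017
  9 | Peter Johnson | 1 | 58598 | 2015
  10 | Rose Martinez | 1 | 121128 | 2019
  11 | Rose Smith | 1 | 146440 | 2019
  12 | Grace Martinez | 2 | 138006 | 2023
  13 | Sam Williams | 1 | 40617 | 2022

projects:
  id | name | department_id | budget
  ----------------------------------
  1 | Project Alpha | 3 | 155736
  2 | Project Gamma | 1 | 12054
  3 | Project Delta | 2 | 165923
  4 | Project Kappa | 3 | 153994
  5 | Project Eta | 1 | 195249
SELECT name, salary FROM employees WHERE salary >= (SELECT AVG(salary) FROM employees)

Execution result:
name | salary
Olivia Jones | 140957
Frank Brown | 136437
Frank Garcia | 120838
Henry Miller | 136006
Rose Martinez | 121128
Rose Smith | 146440
Grace Martinez | 138006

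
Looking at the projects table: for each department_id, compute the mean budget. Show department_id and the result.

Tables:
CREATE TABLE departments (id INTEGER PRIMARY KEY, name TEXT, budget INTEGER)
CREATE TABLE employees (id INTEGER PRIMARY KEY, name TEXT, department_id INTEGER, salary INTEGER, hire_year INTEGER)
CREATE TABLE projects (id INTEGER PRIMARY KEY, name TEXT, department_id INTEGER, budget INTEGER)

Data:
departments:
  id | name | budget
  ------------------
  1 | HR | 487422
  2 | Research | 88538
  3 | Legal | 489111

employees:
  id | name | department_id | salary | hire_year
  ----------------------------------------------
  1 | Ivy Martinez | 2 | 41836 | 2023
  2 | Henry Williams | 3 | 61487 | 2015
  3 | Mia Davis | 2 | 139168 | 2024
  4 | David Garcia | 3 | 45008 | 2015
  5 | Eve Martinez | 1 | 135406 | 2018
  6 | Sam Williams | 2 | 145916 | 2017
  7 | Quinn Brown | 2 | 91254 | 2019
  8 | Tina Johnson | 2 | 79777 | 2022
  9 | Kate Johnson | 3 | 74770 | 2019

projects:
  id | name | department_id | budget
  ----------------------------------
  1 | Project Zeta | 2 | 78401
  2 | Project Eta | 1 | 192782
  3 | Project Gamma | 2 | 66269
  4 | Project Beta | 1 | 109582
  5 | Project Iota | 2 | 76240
SELECT department_id, AVG(budget) AS avg_budget FROM projects GROUP BY department_id

Execution result:
department_id | avg_budget
1 | 151182.00
2 | 73636.67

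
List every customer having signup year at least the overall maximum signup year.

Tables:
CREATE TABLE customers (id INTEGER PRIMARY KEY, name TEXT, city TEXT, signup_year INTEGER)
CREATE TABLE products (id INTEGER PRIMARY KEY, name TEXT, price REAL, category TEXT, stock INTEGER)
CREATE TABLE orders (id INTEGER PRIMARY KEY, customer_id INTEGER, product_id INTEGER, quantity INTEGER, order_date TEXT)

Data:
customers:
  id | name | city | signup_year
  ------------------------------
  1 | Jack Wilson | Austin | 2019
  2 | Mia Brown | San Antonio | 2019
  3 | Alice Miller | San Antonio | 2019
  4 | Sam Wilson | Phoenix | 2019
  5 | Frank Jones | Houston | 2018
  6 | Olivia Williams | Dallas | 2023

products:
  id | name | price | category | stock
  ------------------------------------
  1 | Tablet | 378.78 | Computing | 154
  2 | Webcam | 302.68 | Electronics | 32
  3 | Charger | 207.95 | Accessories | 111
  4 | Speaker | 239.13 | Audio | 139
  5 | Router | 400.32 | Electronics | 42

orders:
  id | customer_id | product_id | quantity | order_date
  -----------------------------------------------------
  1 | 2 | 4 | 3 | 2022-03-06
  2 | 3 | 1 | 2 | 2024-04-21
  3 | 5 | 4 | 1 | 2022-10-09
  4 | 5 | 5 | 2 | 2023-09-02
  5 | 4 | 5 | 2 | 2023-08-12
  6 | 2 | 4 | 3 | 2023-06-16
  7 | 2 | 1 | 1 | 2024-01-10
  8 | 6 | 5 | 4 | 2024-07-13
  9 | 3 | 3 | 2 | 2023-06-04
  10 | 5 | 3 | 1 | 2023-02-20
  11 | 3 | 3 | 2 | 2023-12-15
SELECT name, signup_year FROM customers WHERE signup_year >= (SELECT MAX(signup_year) FROM customers)

Execution result:
name | signup_year
Olivia Williams | 2023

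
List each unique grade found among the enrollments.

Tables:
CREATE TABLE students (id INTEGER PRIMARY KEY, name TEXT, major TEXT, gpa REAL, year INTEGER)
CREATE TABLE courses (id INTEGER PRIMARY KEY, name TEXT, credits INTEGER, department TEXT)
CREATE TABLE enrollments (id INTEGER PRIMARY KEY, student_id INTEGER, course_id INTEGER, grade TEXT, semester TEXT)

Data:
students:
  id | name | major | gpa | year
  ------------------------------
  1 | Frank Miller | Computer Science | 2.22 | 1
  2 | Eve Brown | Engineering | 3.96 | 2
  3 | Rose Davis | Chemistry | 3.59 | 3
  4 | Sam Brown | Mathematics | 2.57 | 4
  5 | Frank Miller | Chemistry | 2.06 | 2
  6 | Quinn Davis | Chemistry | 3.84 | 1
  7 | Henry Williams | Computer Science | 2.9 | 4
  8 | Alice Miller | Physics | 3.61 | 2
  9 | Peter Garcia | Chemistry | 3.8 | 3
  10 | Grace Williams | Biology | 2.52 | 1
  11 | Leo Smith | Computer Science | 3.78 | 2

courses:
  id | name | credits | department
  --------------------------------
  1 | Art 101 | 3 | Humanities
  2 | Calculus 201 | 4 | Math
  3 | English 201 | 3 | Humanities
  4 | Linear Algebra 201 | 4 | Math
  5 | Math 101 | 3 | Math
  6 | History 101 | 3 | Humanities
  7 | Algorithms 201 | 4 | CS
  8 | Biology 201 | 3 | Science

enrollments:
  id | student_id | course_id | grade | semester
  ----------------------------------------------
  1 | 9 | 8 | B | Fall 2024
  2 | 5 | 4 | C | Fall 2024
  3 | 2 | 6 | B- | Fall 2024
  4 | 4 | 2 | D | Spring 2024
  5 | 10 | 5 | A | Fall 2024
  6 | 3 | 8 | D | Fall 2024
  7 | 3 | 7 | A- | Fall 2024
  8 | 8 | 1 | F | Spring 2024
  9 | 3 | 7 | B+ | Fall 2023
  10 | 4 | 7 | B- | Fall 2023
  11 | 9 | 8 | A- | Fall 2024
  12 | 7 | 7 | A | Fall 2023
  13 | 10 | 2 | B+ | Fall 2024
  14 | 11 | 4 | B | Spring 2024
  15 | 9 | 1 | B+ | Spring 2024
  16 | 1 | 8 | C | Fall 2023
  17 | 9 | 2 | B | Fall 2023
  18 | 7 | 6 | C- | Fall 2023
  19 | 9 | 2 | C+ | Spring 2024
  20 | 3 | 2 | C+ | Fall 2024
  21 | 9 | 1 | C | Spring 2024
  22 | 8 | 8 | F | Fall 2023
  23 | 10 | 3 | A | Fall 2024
SELECT DISTINCT grade FROM enrollments

Execution result:
grade
B
C
B-
D
A
A-
F
B+
C-
C+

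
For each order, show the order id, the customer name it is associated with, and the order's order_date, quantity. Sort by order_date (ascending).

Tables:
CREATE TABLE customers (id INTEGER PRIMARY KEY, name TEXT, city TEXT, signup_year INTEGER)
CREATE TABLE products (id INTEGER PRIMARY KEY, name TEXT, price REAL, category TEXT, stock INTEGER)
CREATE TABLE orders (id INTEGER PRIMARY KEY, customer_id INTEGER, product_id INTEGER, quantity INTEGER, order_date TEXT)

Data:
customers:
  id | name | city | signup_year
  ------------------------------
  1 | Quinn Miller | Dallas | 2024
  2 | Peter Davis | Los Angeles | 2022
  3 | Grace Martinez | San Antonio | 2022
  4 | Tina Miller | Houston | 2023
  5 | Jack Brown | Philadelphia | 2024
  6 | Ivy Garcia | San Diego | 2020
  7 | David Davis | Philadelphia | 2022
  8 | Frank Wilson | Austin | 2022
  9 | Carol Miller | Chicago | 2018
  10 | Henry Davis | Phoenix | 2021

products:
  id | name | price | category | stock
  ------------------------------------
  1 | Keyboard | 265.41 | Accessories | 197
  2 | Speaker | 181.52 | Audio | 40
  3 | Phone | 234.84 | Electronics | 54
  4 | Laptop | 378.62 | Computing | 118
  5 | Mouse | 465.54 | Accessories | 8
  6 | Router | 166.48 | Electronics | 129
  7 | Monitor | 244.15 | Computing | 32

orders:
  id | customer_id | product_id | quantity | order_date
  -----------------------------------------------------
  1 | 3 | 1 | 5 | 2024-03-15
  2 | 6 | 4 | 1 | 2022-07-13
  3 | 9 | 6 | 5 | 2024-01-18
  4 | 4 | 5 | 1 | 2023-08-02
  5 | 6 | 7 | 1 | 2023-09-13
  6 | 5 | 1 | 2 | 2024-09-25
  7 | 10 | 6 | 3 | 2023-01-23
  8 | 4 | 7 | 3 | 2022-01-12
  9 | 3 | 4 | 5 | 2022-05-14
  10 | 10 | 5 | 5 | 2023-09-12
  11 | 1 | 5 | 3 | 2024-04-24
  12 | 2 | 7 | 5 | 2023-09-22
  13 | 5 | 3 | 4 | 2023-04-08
SELECT c.id, p.name AS customer, c.order_date, c.quantity FROM orders c JOIN customers p ON c.customer_id = p.id ORDER BY c.order_date ASC

Execution result:
id | customer | order_date | quantity
8 | Tina Miller | 2022-01-12 | 3
9 | Grace Martinez | 2022-05-14 | 5
2 | Ivy Garcia | 2022-07-13 | 1
7 | Henry Davis | 2023-01-23 | 3
13 | Jack Brown | 2023-04-08 | 4
4 | Tina Miller | 2023-08-02 | 1
10 | Henry Davis | 2023-09-12 | 5
5 | Ivy Garcia | 2023-09-13 | 1
12 | Peter Davis | 2023-09-22 | 5
3 | Carol Miller | 2024-01-18 | 5
1 | Grace Martinez | 2024-03-15 | 5
11 | Quinn Miller | 2024-04-24 | 3
6 | Jack Brown | 2024-09-25 | 2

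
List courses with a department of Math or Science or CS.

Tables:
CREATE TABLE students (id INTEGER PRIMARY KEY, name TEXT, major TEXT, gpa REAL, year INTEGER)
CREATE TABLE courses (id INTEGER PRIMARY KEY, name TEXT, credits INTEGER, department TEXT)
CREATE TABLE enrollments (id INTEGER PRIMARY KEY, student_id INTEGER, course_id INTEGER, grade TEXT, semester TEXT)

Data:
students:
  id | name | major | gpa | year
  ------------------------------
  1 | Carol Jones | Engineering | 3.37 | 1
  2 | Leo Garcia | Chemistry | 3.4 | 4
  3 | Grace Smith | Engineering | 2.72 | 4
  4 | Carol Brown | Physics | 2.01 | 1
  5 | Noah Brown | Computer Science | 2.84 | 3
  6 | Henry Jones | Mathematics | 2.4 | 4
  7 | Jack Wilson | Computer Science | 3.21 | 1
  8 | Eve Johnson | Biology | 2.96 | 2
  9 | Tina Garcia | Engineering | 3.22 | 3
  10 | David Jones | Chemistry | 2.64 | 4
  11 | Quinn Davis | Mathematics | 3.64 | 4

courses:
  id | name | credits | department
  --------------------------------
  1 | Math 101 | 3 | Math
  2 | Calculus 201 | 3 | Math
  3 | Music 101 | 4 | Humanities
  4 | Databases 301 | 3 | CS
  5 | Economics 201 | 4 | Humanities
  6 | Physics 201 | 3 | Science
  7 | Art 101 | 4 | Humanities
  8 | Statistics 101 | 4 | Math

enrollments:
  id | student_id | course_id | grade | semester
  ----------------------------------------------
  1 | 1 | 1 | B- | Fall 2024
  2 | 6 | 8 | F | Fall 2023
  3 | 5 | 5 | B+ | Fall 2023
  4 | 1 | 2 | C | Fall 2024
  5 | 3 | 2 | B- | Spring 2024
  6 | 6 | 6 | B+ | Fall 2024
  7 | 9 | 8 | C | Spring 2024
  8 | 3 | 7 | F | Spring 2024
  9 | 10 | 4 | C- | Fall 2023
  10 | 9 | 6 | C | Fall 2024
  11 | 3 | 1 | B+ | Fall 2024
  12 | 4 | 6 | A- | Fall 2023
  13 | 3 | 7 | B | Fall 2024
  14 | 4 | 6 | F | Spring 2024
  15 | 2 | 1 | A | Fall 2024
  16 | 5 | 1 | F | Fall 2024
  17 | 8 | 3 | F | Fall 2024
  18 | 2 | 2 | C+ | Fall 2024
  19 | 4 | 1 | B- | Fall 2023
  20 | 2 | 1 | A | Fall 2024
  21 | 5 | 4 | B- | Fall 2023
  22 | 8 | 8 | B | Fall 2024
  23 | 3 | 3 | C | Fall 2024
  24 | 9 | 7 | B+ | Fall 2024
SELECT name, department FROM courses WHERE department IN ('Math', 'Science', 'CS')

Execution result:
name | department
Math 101 | Math
Calculus 201 | Math
Databases 301 | CS
Physics 201 | Science
Statistics 101 | Math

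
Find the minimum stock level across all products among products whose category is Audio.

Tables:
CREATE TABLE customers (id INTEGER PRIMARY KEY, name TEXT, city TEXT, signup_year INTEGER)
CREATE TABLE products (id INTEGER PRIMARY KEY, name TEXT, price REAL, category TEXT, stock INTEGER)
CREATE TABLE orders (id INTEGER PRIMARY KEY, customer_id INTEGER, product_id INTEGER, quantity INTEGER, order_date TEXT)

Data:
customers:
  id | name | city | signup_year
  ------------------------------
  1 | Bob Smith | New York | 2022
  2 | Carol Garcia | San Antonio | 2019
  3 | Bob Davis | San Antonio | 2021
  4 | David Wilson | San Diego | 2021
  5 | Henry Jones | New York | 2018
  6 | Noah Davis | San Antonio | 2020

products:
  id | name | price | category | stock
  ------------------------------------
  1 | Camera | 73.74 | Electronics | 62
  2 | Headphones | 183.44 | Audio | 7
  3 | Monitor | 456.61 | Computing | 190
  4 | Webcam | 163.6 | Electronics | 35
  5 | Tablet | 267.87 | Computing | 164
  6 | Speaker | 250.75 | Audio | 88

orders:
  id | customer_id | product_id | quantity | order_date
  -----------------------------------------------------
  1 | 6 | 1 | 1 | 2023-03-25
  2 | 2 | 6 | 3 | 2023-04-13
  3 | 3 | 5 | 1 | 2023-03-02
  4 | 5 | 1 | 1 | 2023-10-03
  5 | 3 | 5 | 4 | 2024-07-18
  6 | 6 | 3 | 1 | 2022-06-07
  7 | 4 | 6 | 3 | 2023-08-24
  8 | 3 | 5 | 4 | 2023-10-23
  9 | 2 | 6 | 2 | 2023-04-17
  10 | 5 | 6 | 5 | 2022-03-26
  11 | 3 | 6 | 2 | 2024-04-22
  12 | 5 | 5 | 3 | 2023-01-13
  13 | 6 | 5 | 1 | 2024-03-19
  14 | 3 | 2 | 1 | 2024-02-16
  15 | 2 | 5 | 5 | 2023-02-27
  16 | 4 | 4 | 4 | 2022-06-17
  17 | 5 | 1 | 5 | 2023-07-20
SELECT MIN(stock) FROM products WHERE category = 'Audio'

Execution result:
7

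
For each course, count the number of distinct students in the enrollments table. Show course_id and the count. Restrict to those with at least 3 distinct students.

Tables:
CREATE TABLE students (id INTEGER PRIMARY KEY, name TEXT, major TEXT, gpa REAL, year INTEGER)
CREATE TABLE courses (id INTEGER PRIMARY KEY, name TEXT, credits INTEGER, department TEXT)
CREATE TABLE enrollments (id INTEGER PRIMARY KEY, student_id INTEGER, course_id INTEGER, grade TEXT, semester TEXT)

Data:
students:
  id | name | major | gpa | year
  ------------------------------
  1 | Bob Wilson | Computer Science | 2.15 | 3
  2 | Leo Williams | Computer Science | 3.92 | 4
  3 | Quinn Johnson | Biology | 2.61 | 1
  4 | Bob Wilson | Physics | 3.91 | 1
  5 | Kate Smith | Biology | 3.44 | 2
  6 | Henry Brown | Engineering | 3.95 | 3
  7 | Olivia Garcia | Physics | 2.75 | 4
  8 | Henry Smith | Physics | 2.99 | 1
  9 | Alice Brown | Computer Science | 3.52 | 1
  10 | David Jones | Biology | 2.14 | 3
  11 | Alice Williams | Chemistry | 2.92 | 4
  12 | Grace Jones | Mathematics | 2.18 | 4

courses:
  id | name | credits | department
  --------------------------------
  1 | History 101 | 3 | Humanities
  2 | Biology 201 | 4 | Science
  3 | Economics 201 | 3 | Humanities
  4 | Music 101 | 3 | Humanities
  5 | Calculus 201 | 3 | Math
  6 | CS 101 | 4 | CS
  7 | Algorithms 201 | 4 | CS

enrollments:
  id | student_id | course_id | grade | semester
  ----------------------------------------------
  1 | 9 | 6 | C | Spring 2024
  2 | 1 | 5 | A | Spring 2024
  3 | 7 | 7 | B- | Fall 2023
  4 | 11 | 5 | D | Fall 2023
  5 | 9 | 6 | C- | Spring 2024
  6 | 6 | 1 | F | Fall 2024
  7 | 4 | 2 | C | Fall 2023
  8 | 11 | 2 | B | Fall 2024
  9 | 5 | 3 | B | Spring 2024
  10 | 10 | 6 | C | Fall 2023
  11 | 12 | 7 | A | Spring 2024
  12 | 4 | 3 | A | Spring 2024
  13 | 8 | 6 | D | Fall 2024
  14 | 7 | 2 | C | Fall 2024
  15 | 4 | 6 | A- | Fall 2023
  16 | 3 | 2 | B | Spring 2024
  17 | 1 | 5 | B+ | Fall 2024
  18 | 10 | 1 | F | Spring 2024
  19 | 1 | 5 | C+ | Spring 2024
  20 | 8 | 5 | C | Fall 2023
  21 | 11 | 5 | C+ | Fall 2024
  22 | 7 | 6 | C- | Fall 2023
SELECT course_id, COUNT(DISTINCT student_id) AS distinct_student_count FROM enrollments GROUP BY course_id HAVING COUNT(DISTINCT student_id) >= 3

Execution result:
course_id | distinct_student_count
2 | 4
5 | 3
6 | 5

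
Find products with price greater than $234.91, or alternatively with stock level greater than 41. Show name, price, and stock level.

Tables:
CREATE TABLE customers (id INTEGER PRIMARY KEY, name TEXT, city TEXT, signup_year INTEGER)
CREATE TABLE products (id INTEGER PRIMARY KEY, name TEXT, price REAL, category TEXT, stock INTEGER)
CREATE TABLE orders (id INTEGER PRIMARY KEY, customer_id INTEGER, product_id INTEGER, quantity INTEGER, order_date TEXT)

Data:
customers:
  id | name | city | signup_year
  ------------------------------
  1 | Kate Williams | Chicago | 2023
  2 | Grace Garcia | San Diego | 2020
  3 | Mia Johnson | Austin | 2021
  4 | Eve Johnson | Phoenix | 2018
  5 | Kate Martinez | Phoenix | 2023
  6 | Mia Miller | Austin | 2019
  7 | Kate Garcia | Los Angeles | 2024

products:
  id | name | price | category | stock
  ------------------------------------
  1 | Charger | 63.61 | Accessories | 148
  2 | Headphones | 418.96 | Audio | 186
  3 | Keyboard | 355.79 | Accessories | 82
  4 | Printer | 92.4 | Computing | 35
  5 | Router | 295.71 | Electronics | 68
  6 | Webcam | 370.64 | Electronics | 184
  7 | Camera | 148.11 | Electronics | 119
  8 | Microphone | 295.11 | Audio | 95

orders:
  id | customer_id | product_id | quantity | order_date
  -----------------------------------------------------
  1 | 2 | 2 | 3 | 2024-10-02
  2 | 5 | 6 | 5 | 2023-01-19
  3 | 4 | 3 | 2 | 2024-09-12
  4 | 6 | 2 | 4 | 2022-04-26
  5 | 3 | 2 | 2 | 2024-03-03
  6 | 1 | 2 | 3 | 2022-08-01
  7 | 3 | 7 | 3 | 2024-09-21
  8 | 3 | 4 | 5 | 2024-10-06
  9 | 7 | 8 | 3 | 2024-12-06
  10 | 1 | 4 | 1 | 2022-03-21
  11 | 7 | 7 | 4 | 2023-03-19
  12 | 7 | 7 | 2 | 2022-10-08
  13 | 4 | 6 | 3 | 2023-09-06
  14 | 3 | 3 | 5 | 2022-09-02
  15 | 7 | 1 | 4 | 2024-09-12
SELECT name, price, stock FROM products WHERE price > 234.91 OR stock > 41

Execution result:
name | price | stock
Charger | 63.61 | 148
Headphones | 418.96 | 186
Keyboard | 355.79 | 82
Router | 295.71 | 68
Webcam | 370.64 | 184
Camera | 148.11 | 119
Microphone | 295.11 | 95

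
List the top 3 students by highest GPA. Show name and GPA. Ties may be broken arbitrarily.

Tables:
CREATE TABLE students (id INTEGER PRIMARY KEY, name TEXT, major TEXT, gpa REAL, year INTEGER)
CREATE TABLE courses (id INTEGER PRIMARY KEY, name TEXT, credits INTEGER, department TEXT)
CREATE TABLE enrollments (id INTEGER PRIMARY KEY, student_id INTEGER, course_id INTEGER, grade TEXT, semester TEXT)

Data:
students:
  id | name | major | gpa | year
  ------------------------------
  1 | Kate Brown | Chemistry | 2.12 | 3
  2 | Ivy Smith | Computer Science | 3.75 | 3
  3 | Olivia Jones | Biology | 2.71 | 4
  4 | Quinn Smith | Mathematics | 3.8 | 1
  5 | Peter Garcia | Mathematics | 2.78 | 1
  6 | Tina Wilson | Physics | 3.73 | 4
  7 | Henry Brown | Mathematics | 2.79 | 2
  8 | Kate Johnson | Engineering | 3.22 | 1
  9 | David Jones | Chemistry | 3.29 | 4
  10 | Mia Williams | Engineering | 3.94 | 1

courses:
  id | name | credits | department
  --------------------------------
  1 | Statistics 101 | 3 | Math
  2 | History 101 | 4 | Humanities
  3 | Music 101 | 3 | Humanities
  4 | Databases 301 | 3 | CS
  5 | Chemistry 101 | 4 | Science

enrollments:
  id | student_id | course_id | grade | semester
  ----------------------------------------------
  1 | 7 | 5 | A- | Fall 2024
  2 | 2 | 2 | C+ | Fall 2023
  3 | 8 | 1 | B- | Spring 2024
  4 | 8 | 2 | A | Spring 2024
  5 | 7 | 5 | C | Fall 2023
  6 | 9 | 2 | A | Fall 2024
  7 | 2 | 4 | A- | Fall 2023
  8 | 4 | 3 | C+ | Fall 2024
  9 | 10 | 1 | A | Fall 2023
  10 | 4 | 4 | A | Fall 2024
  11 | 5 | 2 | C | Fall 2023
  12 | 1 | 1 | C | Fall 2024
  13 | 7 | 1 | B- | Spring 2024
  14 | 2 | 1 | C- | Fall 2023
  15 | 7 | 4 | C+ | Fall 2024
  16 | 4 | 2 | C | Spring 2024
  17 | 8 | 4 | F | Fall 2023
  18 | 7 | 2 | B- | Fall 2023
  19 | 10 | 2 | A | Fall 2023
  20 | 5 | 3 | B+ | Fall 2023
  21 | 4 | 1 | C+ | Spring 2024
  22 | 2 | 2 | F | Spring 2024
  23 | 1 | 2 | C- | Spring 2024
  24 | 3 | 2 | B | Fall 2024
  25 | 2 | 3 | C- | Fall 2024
SELECT name, gpa FROM students ORDER BY gpa DESC LIMIT 3

Execution result:
name | gpa
Mia Williams | 3.94
Quinn Smith | 3.80
Ivy Smith | 3.75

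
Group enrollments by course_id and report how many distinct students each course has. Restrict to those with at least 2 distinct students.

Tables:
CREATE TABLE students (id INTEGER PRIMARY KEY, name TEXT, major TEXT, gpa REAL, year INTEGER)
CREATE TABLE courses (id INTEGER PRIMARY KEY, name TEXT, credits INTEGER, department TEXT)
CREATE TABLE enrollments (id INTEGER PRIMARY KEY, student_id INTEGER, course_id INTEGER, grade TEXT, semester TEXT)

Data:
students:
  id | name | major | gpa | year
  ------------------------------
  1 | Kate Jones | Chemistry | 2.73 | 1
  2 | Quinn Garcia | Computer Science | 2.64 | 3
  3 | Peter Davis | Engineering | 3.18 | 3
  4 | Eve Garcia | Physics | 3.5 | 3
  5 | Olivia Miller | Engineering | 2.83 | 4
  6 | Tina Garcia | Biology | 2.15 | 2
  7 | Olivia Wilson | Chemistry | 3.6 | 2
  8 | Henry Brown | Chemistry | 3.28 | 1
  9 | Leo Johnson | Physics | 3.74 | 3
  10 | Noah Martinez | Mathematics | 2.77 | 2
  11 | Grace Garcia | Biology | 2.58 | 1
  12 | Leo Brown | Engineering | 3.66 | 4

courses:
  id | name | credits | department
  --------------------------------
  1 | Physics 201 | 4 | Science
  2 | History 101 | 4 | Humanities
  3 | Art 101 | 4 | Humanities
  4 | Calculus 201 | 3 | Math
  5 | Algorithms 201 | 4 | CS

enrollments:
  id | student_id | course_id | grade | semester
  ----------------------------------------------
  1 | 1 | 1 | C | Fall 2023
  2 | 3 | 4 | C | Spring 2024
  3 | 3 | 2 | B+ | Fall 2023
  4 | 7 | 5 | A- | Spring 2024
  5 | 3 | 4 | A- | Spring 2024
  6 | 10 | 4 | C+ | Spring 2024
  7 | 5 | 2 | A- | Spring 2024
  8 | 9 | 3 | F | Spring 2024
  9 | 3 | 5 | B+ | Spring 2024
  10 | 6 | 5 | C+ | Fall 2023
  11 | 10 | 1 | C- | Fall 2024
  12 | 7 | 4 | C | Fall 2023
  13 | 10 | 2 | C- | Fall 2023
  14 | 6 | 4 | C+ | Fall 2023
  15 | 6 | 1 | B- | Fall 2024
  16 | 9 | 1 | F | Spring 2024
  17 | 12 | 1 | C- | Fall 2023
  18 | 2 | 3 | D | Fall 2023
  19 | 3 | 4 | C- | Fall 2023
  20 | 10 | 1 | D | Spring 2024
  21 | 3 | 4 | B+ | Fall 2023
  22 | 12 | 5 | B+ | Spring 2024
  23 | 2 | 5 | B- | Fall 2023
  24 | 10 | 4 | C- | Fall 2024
SELECT course_id, COUNT(DISTINCT student_id) AS distinct_student_count FROM enrollments GROUP BY course_id HAVING COUNT(DISTINCT student_id) >= 2

Execution result:
course_id | distinct_student_count
1 | 5
2 | 3
3 | 2
4 | 4
5 | 5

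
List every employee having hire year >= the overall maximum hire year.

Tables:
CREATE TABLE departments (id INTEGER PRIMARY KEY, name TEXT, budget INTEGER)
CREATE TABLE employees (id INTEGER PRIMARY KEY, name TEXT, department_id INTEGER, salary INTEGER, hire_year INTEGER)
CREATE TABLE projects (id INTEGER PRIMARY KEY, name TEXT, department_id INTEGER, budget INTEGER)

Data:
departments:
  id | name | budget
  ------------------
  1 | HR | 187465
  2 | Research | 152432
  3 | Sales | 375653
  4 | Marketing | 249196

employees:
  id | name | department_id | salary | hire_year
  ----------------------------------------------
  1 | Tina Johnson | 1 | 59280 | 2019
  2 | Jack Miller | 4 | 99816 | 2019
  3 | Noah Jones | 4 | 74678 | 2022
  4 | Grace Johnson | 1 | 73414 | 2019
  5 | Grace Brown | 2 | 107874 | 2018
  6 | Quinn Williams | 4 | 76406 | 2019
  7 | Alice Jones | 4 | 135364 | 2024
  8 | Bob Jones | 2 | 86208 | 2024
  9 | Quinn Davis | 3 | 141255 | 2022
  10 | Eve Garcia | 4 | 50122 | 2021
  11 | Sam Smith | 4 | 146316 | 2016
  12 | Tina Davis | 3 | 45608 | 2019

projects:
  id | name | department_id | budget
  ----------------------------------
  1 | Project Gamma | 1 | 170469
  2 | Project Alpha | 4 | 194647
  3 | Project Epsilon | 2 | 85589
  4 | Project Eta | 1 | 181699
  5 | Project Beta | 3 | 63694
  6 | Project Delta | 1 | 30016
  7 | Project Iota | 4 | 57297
SELECT name, hire_year FROM employees WHERE hire_year >= (SELECT MAX(hire_year) FROM employees)

Execution result:
name | hire_year
Alice Jones | 2024
Bob Jones | 2024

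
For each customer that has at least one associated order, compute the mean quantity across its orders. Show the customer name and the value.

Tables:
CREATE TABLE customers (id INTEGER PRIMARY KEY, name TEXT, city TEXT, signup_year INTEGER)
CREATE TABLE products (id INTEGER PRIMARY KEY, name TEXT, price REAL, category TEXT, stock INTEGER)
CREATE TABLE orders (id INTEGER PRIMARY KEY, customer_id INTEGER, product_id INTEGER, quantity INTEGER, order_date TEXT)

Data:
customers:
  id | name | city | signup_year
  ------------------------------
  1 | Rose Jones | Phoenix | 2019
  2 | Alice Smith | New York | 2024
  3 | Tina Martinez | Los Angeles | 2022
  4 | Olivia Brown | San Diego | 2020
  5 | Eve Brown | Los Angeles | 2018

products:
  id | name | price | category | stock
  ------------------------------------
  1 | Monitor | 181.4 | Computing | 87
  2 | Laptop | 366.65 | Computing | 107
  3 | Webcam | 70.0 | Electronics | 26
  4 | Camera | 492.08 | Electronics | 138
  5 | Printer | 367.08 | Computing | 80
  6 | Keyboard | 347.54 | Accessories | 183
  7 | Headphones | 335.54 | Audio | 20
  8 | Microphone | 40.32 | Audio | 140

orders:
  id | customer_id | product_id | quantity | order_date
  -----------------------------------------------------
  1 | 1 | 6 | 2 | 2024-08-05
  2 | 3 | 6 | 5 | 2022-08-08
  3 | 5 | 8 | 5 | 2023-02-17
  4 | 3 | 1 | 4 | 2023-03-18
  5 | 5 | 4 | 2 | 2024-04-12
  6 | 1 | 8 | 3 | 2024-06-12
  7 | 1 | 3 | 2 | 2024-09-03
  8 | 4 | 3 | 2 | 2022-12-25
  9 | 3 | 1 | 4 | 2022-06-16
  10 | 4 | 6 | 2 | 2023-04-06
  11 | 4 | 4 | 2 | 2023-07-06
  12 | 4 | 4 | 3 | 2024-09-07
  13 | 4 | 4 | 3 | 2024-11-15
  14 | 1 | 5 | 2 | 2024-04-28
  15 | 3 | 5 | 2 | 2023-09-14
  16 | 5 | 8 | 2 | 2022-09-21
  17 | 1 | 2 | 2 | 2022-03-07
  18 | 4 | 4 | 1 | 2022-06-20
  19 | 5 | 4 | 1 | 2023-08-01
SELECT p.name, AVG(c.quantity) AS avg_quantity FROM orders c JOIN customers p ON c.customer_id = p.id GROUP BY p.id, p.name

Execution result:
name | avg_quantity
Rose Jones | 2.20
Tina Martinez | 3.75
Olivia Brown | 2.17
Eve Brown | 2.50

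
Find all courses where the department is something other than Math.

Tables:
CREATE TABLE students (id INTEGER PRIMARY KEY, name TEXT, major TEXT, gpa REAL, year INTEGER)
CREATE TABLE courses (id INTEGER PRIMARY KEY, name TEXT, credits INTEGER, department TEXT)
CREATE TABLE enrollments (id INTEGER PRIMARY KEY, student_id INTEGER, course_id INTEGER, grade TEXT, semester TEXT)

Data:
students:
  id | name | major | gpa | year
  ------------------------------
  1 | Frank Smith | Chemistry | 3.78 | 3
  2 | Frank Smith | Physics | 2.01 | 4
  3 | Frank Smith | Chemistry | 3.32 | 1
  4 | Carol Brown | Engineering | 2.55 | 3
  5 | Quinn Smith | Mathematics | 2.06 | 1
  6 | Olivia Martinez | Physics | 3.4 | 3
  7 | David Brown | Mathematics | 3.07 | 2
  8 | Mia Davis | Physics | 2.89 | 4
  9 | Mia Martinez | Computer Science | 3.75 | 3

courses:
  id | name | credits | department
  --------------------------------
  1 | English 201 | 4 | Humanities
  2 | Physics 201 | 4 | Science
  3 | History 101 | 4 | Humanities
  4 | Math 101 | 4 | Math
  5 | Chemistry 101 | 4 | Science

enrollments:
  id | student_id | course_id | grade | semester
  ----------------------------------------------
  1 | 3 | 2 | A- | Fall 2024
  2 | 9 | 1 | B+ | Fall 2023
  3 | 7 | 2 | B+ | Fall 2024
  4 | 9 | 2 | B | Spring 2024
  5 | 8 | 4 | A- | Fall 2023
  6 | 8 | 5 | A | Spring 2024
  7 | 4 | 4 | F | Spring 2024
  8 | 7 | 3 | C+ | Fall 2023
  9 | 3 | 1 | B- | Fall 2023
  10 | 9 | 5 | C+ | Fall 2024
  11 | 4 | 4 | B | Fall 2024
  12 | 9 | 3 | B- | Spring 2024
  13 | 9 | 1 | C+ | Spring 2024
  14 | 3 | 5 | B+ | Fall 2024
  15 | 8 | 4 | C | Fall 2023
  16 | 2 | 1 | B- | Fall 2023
SELECT name, department FROM courses WHERE department <> 'Math'

Execution result:
name | department
English 201 | Humanities
Physics 201 | Science
History 101 | Humanities
Chemistry 101 | Science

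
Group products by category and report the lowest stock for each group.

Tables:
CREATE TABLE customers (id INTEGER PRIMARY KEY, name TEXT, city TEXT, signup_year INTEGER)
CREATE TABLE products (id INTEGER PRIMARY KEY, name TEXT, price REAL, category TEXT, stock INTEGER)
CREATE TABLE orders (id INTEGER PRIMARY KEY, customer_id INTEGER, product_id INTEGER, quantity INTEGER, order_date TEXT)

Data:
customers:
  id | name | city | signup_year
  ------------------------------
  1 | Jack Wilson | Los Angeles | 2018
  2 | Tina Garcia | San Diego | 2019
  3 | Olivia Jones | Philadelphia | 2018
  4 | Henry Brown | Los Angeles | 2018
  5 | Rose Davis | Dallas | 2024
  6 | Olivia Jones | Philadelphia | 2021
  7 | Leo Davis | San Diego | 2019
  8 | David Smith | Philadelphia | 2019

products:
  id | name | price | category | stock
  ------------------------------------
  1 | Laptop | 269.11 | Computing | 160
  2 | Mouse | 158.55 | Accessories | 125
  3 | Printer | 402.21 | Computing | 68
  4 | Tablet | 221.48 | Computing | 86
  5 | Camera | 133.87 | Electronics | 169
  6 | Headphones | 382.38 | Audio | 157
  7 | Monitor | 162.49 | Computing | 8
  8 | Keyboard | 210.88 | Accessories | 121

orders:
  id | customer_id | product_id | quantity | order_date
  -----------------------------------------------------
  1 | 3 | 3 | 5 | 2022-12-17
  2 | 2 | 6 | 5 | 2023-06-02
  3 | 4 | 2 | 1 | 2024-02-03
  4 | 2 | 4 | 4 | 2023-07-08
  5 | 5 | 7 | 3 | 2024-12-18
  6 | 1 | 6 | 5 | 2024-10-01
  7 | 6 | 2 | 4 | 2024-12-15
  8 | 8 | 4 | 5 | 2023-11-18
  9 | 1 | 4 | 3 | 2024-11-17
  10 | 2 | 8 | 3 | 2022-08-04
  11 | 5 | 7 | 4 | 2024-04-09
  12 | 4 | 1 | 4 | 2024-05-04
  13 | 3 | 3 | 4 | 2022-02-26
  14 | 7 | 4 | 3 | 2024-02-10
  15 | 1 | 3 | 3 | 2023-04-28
SELECT category, MIN(stock) AS min_stock FROM products GROUP BY category

Execution result:
category | min_stock
Accessories | 121
Audio | 157
Computing | 8
Electronics | 169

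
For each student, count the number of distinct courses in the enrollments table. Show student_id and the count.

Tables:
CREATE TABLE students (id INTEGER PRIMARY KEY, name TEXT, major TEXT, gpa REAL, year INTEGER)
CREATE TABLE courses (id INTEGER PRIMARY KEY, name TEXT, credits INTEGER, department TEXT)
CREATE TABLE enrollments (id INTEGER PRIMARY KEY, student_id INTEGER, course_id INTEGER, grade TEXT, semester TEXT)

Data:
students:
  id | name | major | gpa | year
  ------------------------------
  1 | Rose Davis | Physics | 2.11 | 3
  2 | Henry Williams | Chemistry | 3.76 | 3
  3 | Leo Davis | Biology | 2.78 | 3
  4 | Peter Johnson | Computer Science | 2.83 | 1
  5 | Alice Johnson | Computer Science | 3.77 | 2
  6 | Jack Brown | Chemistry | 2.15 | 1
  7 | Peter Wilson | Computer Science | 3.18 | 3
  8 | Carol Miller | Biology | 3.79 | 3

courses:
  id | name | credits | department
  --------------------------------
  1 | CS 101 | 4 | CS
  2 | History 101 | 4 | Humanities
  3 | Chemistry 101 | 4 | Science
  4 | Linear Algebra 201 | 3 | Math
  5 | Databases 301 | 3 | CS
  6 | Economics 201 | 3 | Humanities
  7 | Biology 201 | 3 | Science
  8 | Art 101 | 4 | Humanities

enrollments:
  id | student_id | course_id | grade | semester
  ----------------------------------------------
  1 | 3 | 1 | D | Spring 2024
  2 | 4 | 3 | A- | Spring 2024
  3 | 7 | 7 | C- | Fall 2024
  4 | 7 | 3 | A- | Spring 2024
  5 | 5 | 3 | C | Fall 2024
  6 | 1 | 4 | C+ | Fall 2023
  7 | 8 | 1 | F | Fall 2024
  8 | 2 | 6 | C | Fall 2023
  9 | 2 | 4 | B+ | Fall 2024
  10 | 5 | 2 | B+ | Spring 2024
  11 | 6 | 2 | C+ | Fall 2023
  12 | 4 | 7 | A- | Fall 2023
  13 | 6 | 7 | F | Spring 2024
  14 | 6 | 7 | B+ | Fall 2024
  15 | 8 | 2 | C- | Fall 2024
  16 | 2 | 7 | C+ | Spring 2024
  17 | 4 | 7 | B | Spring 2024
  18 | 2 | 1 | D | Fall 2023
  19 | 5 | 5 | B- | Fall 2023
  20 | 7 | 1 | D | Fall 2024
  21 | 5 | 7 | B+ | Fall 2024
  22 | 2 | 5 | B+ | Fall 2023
SELECT student_id, COUNT(DISTINCT course_id) AS distinct_course_count FROM enrollments GROUP BY student_id

Execution result:
student_id | distinct_course_count
1 | 1
2 | 5
3 | 1
4 | 2
5 | 4
6 | 2
7 | 3
8 | 2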